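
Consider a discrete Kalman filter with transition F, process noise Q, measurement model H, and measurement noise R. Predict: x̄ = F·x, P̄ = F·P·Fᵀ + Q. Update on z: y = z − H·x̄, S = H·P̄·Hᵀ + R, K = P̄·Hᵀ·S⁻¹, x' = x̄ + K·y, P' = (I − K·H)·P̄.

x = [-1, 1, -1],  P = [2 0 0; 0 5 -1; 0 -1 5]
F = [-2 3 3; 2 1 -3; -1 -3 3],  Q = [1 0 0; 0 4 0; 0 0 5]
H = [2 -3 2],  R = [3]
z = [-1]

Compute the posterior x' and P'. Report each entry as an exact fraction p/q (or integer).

x̄ = F·x = [2, 2, -5]
P̄ = F·P·Fᵀ + Q = [81 -32 4; -32 68 -76; 4 -76 115]
y = z − H·x̄ = [11]
S = H·P̄·Hᵀ + R = [2727]
K = P̄·Hᵀ·S⁻¹ = [266/2727; -140/909; 466/2727]
x' = x̄ + K·y = [8380/2727, 278/909, -8509/2727]
P' = (I − K·H)·P̄ = [150131/2727 8152/909 -113048/2727; 8152/909 1004/303 -3844/909; -113048/2727 -3844/909 96449/2727]

x' = [8380/2727, 278/909, -8509/2727]
P' = [150131/2727 8152/909 -113048/2727; 8152/909 1004/303 -3844/909; -113048/2727 -3844/909 96449/2727]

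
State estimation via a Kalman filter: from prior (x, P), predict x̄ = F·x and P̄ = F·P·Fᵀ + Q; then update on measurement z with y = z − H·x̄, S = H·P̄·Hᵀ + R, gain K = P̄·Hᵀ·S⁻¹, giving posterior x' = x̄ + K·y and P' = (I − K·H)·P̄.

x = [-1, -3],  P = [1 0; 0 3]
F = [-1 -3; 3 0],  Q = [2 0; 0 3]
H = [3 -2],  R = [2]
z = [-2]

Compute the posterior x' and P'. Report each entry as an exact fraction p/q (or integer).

x' = [-22/89, 93/178]
P' = [366/89 525/89; 525/89 3183/356]

x̄ = F·x = [10, -3]
P̄ = F·P·Fᵀ + Q = [30 -3; -3 12]
y = z − H·x̄ = [-38]
S = H·P̄·Hᵀ + R = [356]
K = P̄·Hᵀ·S⁻¹ = [24/89; -33/356]
x' = x̄ + K·y = [-22/89, 93/178]
P' = (I − K·H)·P̄ = [366/89 525/89; 525/89 3183/356]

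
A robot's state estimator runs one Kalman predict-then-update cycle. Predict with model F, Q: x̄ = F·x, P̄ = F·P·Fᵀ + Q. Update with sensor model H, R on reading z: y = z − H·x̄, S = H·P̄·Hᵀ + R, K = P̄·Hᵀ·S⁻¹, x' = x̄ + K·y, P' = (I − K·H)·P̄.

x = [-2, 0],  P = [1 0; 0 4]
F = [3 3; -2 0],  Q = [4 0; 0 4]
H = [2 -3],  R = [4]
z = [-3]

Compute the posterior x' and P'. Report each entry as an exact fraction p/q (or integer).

x' = [93/86, 155/86]
P' = [425/43 264/43; 264/43 182/43]

x̄ = F·x = [-6, 4]
P̄ = F·P·Fᵀ + Q = [49 -6; -6 8]
y = z − H·x̄ = [21]
S = H·P̄·Hᵀ + R = [344]
K = P̄·Hᵀ·S⁻¹ = [29/86; -9/86]
x' = x̄ + K·y = [93/86, 155/86]
P' = (I − K·H)·P̄ = [425/43 264/43; 264/43 182/43]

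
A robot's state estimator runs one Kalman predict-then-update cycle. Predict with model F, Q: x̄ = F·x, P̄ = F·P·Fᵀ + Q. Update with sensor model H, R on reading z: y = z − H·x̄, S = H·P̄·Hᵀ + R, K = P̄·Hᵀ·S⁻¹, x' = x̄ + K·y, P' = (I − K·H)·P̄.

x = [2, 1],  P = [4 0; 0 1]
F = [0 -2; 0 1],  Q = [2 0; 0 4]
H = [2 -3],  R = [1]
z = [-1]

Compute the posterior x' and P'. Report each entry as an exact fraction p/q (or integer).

x̄ = F·x = [-2, 1]
P̄ = F·P·Fᵀ + Q = [6 -2; -2 5]
y = z − H·x̄ = [6]
S = H·P̄·Hᵀ + R = [94]
K = P̄·Hᵀ·S⁻¹ = [9/47; -19/94]
x' = x̄ + K·y = [-40/47, -10/47]
P' = (I − K·H)·P̄ = [120/47 77/47; 77/47 109/94]

x' = [-40/47, -10/47]
P' = [120/47 77/47; 77/47 109/94]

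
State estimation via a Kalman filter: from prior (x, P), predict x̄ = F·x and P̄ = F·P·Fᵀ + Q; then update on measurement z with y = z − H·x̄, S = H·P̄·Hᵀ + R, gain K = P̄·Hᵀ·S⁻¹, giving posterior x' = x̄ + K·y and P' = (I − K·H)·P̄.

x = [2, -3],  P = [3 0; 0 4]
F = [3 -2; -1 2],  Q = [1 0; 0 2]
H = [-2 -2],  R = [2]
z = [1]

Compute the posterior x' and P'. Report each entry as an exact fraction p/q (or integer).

x̄ = F·x = [12, -8]
P̄ = F·P·Fᵀ + Q = [44 -25; -25 21]
y = z − H·x̄ = [9]
S = H·P̄·Hᵀ + R = [62]
K = P̄·Hᵀ·S⁻¹ = [-19/31; 4/31]
x' = x̄ + K·y = [201/31, -212/31]
P' = (I − K·H)·P̄ = [642/31 -623/31; -623/31 619/31]

x' = [201/31, -212/31]
P' = [642/31 -623/31; -623/31 619/31]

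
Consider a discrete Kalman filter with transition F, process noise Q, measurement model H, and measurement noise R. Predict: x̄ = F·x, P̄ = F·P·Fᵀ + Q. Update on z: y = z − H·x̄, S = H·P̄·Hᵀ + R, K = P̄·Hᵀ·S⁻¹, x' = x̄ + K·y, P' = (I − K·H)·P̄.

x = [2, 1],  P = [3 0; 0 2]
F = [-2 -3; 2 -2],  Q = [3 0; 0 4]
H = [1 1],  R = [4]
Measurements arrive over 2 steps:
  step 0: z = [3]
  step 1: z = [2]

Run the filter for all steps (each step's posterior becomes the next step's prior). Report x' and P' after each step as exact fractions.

step 0: x̄ = F·x = [-7, 2]
step 0: P̄ = F·P·Fᵀ + Q = [33 0; 0 24]
step 0: y = z − H·x̄ = [8]
step 0: S = H·P̄·Hᵀ + R = [61]
step 0: K = P̄·Hᵀ·S⁻¹ = [33/61; 24/61]
step 0: x' = x̄ + K·y = [-163/61, 314/61]
step 0: P' = (I − K·H)·P̄ = [924/61 -792/61; -792/61 888/61]
step 1: x̄ = F·x = [-616/61, -954/61]
step 1: P̄ = F·P·Fᵀ + Q = [2367/61 3216/61; 3216/61 13828/61]
step 1: y = z − H·x̄ = [1692/61]
step 1: S = H·P̄·Hᵀ + R = [22871/61]
step 1: K = P̄·Hᵀ·S⁻¹ = [5583/22871; 17044/22871]
step 1: x' = x̄ + K·y = [-76100/22871, 115074/22871]
step 1: P' = (I − K·H)·P̄ = [376488/22871 -354156/22871; -354156/22871 422332/22871]

step 0: x' = [-163/61, 314/61], P' = [924/61 -792/61; -792/61 888/61]
step 1: x' = [-76100/22871, 115074/22871], P' = [376488/22871 -354156/22871; -354156/22871 422332/22871]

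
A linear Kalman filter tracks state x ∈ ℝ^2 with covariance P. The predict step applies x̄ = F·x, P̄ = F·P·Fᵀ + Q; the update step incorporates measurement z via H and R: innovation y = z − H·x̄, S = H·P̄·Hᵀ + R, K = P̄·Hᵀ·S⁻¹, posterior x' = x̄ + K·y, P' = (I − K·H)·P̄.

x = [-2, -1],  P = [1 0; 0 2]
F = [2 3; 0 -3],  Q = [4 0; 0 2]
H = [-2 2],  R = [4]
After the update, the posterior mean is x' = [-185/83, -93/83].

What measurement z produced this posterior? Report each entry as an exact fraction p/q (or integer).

x̄ = F·x = [-7, 3]
P̄ = F·P·Fᵀ + Q = [26 -18; -18 20]
S = H·P̄·Hᵀ + R = [332]
K = P̄·Hᵀ·S⁻¹ = [-22/83; 19/83]
x' − x̄ = [396/83, -342/83] = K·y
y = (KᵀK)⁻¹·Kᵀ·(x' − x̄) = [-18]
z = y + H·x̄ = [-18] + [20] = [2]

z = [2]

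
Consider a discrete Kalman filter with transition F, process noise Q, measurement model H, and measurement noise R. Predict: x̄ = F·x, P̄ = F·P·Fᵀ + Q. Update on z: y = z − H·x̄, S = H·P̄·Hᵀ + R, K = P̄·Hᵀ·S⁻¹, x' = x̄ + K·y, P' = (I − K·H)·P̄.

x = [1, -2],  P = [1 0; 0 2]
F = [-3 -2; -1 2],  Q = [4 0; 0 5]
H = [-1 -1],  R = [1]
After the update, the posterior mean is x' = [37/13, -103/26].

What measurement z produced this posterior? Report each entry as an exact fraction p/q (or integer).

z = [1]

x̄ = F·x = [1, -5]
P̄ = F·P·Fᵀ + Q = [21 -5; -5 14]
S = H·P̄·Hᵀ + R = [26]
K = P̄·Hᵀ·S⁻¹ = [-8/13; -9/26]
x' − x̄ = [24/13, 27/26] = K·y
y = (KᵀK)⁻¹·Kᵀ·(x' − x̄) = [-3]
z = y + H·x̄ = [-3] + [4] = [1]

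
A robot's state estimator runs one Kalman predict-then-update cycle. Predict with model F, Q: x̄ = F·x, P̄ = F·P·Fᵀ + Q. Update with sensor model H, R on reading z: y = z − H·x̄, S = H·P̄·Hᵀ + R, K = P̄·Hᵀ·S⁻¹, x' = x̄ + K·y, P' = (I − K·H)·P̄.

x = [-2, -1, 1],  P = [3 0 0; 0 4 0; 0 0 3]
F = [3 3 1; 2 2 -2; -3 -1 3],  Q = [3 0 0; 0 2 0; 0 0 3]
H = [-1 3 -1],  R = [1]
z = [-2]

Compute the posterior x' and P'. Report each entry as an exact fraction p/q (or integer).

x' = [-2320/497, -760/497, 1058/497]
P' = [29532/497 8646/497 -3663/497; 8646/497 2918/497 -26/497; -3663/497 -26/497 3748/497]

x̄ = F·x = [-8, -8, 10]
P̄ = F·P·Fᵀ + Q = [69 36 -30; 36 42 -44; -30 -44 61]
y = z − H·x̄ = [24]
S = H·P̄·Hᵀ + R = [497]
K = P̄·Hᵀ·S⁻¹ = [69/497; 134/497; -163/497]
x' = x̄ + K·y = [-2320/497, -760/497, 1058/497]
P' = (I − K·H)·P̄ = [29532/497 8646/497 -3663/497; 8646/497 2918/497 -26/497; -3663/497 -26/497 3748/497]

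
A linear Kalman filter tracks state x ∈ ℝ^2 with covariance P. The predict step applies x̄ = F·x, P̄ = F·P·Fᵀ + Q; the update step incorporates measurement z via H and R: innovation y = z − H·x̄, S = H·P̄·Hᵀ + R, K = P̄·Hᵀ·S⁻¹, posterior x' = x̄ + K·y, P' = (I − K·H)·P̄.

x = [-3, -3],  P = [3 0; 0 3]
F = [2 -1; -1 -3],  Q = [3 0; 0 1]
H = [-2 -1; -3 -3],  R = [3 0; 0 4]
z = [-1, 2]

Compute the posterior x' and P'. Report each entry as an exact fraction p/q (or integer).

x̄ = F·x = [-3, 12]
P̄ = F·P·Fᵀ + Q = [18 3; 3 31]
y = z − H·x̄ = [5, 29]
S = H·P̄·Hᵀ + R = [118 228; 228 499]
K = P̄·Hᵀ·S⁻¹ = [-5097/6898 729/3449; 4793/6898 -1800/3449]
x' = x̄ + K·y = [-3897/6898, 2341/6898]
P' = (I − K·H)·P̄ = [17235/6898 -19179/6898; -19179/6898 23979/6898]

x' = [-3897/6898, 2341/6898]
P' = [17235/6898 -19179/6898; -19179/6898 23979/6898]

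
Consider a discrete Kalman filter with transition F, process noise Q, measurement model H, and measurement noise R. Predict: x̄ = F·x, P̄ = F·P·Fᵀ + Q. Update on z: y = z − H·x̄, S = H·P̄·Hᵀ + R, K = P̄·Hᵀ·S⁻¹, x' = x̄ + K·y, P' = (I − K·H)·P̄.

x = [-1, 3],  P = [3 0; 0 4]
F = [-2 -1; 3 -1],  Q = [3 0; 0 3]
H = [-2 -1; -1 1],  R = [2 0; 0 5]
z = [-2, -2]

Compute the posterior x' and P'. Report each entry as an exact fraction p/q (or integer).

x̄ = F·x = [-1, -6]
P̄ = F·P·Fᵀ + Q = [19 -14; -14 34]
y = z − H·x̄ = [-10, 3]
S = H·P̄·Hᵀ + R = [56 18; 18 86]
K = P̄·Hᵀ·S⁻¹ = [-735/2246 -354/1123; -345/1123 699/1123]
x' = x̄ + K·y = [1490/1123, -1191/1123]
P' = (I − K·H)·P̄ = [835/1123 -935/1123; -935/1123 2560/1123]

x' = [1490/1123, -1191/1123]
P' = [835/1123 -935/1123; -935/1123 2560/1123]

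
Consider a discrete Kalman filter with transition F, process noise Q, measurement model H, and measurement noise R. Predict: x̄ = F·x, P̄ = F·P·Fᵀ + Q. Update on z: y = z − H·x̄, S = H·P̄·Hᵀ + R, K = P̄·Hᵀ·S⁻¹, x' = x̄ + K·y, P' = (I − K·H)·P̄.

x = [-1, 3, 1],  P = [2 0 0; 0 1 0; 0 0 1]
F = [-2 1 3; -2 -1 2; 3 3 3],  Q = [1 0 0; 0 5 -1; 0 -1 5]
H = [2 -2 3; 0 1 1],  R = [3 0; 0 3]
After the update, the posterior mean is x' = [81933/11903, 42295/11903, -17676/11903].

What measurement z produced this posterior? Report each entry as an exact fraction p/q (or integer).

z = [2, 2]

x̄ = F·x = [8, 1, 9]
P̄ = F·P·Fᵀ + Q = [19 13 0; 13 18 -10; 0 -10 41]
S = H·P̄·Hᵀ + R = [536 103; 103 42]
K = P̄·Hᵀ·S⁻¹ = [-835/11903 5732/11903; -2504/11903 8408/11903; 2813/11903 1887/11903]
x' − x̄ = [-13291/11903, 30392/11903, -124803/11903] = K·y
y = (KᵀK)⁻¹·Kᵀ·(x' − x̄) = [-39, -8]
z = y + H·x̄ = [-39, -8] + [41, 10] = [2, 2]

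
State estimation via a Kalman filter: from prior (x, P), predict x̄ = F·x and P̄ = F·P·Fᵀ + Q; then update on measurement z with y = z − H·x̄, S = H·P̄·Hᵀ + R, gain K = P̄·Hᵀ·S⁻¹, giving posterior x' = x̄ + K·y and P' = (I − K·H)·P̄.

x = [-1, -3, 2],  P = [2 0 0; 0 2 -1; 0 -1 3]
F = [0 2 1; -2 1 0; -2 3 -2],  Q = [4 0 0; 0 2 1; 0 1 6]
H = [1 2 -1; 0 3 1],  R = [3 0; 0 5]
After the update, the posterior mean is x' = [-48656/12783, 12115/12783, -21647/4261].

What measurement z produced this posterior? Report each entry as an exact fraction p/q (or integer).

z = [3, -2]

x̄ = F·x = [-4, -1, -11]
P̄ = F·P·Fᵀ + Q = [11 3 7; 3 12 17; 7 17 56]
S = H·P̄·Hᵀ + R = [48 15; 15 271]
K = P̄·Hᵀ·S⁻¹ = [2470/12783 206/4261; 1915/12783 798/4261; -1890/4261 1787/4261]
x' − x̄ = [2476/12783, 24898/12783, 25224/4261] = K·y
y = (KᵀK)⁻¹·Kᵀ·(x' − x̄) = [-2, 12]
z = y + H·x̄ = [-2, 12] + [5, -14] = [3, -2]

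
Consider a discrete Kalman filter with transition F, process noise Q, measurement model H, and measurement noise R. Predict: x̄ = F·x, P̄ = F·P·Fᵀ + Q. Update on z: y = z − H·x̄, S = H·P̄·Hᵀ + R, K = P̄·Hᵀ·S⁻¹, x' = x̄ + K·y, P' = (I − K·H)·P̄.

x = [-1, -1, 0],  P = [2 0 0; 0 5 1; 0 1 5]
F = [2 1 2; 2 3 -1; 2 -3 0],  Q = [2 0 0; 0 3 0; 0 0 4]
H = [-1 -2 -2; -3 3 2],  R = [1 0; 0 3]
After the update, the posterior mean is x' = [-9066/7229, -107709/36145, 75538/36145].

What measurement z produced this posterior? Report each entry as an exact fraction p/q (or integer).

z = [3, -1]

x̄ = F·x = [-3, -5, 1]
P̄ = F·P·Fᵀ + Q = [39 18 -13; 18 55 -34; -13 -34 57]
S = H·P̄·Hᵀ + R = [236 -99; -99 501]
K = P̄·Hᵀ·S⁻¹ = [-2224/7229 -5171/21687; -8601/36145 4208/108435; -3828/36145 2923/36145]
x' − x̄ = [12621/7229, 73016/36145, 39393/36145] = K·y
y = (KᵀK)⁻¹·Kᵀ·(x' − x̄) = [-8, 3]
z = y + H·x̄ = [-8, 3] + [11, -4] = [3, -1]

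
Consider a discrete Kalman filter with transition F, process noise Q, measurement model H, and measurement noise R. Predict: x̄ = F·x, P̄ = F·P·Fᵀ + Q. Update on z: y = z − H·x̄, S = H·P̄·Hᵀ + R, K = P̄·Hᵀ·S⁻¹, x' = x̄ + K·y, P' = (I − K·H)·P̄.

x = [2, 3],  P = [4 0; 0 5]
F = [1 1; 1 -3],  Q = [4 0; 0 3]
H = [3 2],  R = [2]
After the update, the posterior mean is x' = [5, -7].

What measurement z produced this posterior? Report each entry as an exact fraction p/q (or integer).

x̄ = F·x = [5, -7]
P̄ = F·P·Fᵀ + Q = [13 -11; -11 52]
S = H·P̄·Hᵀ + R = [195]
K = P̄·Hᵀ·S⁻¹ = [17/195; 71/195]
x' − x̄ = [0, 0] = K·y
y = (KᵀK)⁻¹·Kᵀ·(x' − x̄) = [0]
z = y + H·x̄ = [0] + [1] = [1]

z = [1]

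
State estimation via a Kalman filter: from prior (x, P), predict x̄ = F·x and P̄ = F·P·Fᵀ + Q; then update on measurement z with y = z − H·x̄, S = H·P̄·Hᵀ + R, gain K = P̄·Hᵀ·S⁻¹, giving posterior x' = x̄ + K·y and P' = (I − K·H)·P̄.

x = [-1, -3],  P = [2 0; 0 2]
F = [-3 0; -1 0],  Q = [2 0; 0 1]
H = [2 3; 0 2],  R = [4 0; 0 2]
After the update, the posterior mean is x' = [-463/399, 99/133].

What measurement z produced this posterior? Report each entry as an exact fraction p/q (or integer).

x̄ = F·x = [3, 1]
P̄ = F·P·Fᵀ + Q = [20 6; 6 3]
S = H·P̄·Hᵀ + R = [183 42; 42 14]
K = P̄·Hᵀ·S⁻¹ = [22/57 -40/133; 1/19 36/133]
x' − x̄ = [-1660/399, -34/133] = K·y
y = (KᵀK)⁻¹·Kᵀ·(x' − x̄) = [-10, 1]
z = y + H·x̄ = [-10, 1] + [9, 2] = [-1, 3]

z = [-1, 3]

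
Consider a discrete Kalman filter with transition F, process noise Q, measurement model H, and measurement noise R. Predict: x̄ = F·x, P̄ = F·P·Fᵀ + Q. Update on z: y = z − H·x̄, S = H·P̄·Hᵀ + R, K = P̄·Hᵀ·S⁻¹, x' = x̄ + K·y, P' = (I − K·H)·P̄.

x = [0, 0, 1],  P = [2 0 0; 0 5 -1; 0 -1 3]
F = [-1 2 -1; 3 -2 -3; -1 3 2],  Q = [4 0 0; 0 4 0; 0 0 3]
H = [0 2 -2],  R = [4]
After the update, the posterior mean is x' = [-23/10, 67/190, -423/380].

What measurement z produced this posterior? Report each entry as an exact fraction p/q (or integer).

z = [3]

x̄ = F·x = [-1, -3, 2]
P̄ = F·P·Fᵀ + Q = [33 -13 25; -13 57 -41; 25 -41 50]
S = H·P̄·Hᵀ + R = [760]
K = P̄·Hᵀ·S⁻¹ = [-1/10; 49/190; -91/380]
x' − x̄ = [-13/10, 637/190, -1183/380] = K·y
y = (KᵀK)⁻¹·Kᵀ·(x' − x̄) = [13]
z = y + H·x̄ = [13] + [-10] = [3]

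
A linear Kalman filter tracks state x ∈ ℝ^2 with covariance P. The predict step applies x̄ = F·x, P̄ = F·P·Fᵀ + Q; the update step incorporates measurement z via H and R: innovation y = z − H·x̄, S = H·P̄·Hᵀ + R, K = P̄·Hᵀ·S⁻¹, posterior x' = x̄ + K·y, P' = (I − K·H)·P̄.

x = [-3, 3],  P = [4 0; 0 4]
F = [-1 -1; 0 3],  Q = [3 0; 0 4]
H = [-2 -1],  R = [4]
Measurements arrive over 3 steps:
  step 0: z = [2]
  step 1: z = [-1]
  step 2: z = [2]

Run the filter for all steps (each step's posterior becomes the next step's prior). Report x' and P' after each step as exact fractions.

step 0: x' = [-11/4, 23/5], P' = [17/2 -16; -16 168/5]
step 1: x' = [-96/379, 662/379], P' = [3196/379 -6658/379; -6658/379 15324/379]
step 2: x' = [-2277/3895, -2833/3895], P' = [35926/3895 -75181/3895; -75181/3895 172221/3895]

step 0: x̄ = F·x = [0, 9]
step 0: P̄ = F·P·Fᵀ + Q = [11 -12; -12 40]
step 0: y = z − H·x̄ = [11]
step 0: S = H·P̄·Hᵀ + R = [40]
step 0: K = P̄·Hᵀ·S⁻¹ = [-1/4; -2/5]
step 0: x' = x̄ + K·y = [-11/4, 23/5]
step 0: P' = (I − K·H)·P̄ = [17/2 -16; -16 168/5]
step 1: x̄ = F·x = [-37/20, 69/5]
step 1: P̄ = F·P·Fᵀ + Q = [131/10 -264/5; -264/5 1532/5]
step 1: y = z − H·x̄ = [91/10]
step 1: S = H·P̄·Hᵀ + R = [758/5]
step 1: K = P̄·Hᵀ·S⁻¹ = [133/758; -502/379]
step 1: x' = x̄ + K·y = [-96/379, 662/379]
step 1: P' = (I − K·H)·P̄ = [3196/379 -6658/379; -6658/379 15324/379]
step 2: x̄ = F·x = [-566/379, 1986/379]
step 2: P̄ = F·P·Fᵀ + Q = [6341/379 -25998/379; -25998/379 139432/379]
step 2: y = z − H·x̄ = [1612/379]
step 2: S = H·P̄·Hᵀ + R = [62320/379]
step 2: K = P̄·Hᵀ·S⁻¹ = [3329/15580; -21859/15580]
step 2: x' = x̄ + K·y = [-2277/3895, -2833/3895]
step 2: P' = (I − K·H)·P̄ = [35926/3895 -75181/3895; -75181/3895 172221/3895]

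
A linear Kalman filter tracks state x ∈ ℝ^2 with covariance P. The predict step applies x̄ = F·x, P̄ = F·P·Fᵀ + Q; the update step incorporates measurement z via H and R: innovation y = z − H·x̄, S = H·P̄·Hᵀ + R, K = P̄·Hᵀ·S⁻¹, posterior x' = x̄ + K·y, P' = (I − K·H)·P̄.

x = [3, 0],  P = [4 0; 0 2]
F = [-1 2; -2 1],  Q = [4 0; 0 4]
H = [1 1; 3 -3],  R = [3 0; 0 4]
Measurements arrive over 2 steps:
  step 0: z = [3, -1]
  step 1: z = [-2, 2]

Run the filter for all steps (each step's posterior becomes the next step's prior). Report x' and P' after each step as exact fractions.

step 0: x' = [4527/4063, 5592/4063], P' = [3320/4063 2464/4063; 2464/4063 3356/4063]
step 1: x' = [-538181/1536362, -836164/768181], P' = [541994/768181 377920/768181; 377920/768181 541832/768181]

step 0: x̄ = F·x = [-3, -6]
step 0: P̄ = F·P·Fᵀ + Q = [16 12; 12 22]
step 0: y = z − H·x̄ = [12, -10]
step 0: S = H·P̄·Hᵀ + R = [65 -18; -18 130]
step 0: K = P̄·Hᵀ·S⁻¹ = [1928/4063 642/4063; 1940/4063 -669/4063]
step 0: x' = x̄ + K·y = [4527/4063, 5592/4063]
step 0: P' = (I − K·H)·P̄ = [3320/4063 2464/4063; 2464/4063 3356/4063]
step 1: x̄ = F·x = [6657/4063, -3462/4063]
step 1: P̄ = F·P·Fᵀ + Q = [23140/4063 1032/4063; 1032/4063 23032/4063]
step 1: y = z − H·x̄ = [-11321/4063, -22231/4063]
step 1: S = H·P̄·Hᵀ + R = [60425/4063 324/4063; 324/4063 413224/4063]
step 1: K = P̄·Hᵀ·S⁻¹ = [306638/768181 246111/1536362; 306584/768181 -122934/768181]
step 1: x' = x̄ + K·y = [-538181/1536362, -836164/768181]
step 1: P' = (I − K·H)·P̄ = [541994/768181 377920/768181; 377920/768181 541832/768181]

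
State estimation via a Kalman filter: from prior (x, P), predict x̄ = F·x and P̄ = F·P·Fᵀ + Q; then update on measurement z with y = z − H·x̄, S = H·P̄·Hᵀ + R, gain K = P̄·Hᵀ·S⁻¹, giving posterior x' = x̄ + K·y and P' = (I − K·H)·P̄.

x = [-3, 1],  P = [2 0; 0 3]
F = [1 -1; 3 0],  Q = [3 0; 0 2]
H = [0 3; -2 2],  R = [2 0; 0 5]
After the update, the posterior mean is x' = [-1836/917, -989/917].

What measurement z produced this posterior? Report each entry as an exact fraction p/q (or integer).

x̄ = F·x = [-4, -9]
P̄ = F·P·Fᵀ + Q = [8 6; 6 20]
S = H·P̄·Hᵀ + R = [182 84; 84 69]
K = P̄·Hᵀ·S⁻¹ = [263/917 -160/393; 298/917 4/393]
x' − x̄ = [1832/917, 7264/917] = K·y
y = (KᵀK)⁻¹·Kᵀ·(x' − x̄) = [24, 12]
z = y + H·x̄ = [24, 12] + [-27, -10] = [-3, 2]

z = [-3, 2]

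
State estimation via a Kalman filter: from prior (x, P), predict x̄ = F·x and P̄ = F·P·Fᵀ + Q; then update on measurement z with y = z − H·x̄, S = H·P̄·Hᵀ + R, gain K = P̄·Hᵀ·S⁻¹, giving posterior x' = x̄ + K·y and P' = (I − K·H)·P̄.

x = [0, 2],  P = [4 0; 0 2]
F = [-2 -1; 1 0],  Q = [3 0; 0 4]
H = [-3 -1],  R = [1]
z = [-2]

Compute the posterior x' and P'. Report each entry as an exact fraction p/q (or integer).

x̄ = F·x = [-2, 0]
P̄ = F·P·Fᵀ + Q = [21 -8; -8 8]
y = z − H·x̄ = [-8]
S = H·P̄·Hᵀ + R = [150]
K = P̄·Hᵀ·S⁻¹ = [-11/30; 8/75]
x' = x̄ + K·y = [14/15, -64/75]
P' = (I − K·H)·P̄ = [5/6 -32/15; -32/15 472/75]

x' = [14/15, -64/75]
P' = [5/6 -32/15; -32/15 472/75]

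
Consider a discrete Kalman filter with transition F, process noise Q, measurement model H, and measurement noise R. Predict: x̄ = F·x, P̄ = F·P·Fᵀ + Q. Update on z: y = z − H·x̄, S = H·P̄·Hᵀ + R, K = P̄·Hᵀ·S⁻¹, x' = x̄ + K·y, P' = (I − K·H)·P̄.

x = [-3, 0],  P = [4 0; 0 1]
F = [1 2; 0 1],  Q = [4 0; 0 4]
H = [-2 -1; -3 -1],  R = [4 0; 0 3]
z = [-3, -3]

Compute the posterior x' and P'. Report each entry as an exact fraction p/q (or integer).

x' = [441/751, 939/751]
P' = [536/751 -984/751; -984/751 2748/751]

x̄ = F·x = [-3, 0]
P̄ = F·P·Fᵀ + Q = [12 2; 2 5]
y = z − H·x̄ = [-9, -12]
S = H·P̄·Hᵀ + R = [65 87; 87 128]
K = P̄·Hᵀ·S⁻¹ = [-22/751 -208/751; -195/751 68/751]
x' = x̄ + K·y = [441/751, 939/751]
P' = (I − K·H)·P̄ = [536/751 -984/751; -984/751 2748/751]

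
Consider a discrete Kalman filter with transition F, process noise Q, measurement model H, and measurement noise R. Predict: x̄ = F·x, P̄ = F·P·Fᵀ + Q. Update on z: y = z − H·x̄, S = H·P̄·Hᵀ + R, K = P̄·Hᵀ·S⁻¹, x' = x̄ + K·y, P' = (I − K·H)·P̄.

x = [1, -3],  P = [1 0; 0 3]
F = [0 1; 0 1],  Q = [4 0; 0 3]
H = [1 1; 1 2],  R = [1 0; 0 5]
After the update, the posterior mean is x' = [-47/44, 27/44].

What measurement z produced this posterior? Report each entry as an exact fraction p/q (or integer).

x̄ = F·x = [-3, -3]
P̄ = F·P·Fᵀ + Q = [7 3; 3 6]
S = H·P̄·Hᵀ + R = [20 28; 28 48]
K = P̄·Hᵀ·S⁻¹ = [29/44 -5/44; 3/44 3/11]
x' − x̄ = [85/44, 159/44] = K·y
y = (KᵀK)⁻¹·Kᵀ·(x' − x̄) = [5, 12]
z = y + H·x̄ = [5, 12] + [-6, -9] = [-1, 3]

z = [-1, 3]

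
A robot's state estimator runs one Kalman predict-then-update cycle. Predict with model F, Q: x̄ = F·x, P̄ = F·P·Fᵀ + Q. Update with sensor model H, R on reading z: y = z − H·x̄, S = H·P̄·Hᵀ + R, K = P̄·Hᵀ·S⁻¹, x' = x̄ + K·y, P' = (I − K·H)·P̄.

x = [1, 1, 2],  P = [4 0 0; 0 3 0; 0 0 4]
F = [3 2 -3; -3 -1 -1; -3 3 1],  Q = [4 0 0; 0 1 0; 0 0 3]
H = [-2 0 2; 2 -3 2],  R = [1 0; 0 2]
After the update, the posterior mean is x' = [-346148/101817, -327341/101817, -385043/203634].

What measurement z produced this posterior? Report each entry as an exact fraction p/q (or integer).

x̄ = F·x = [-1, -6, 2]
P̄ = F·P·Fᵀ + Q = [88 -30 -30; -30 44 23; -30 23 70]
S = H·P̄·Hᵀ + R = [873 -390; -390 874]
K = P̄·Hᵀ·S⁻¹ = [-62962/305451 14633/101817; 17852/305451 -14353/101817; 89545/305451 29201/203634]
x' − x̄ = [-244331/101817, 283561/101817, -792311/203634] = K·y
y = (KᵀK)⁻¹·Kᵀ·(x' − x̄) = [-3, -21]
z = y + H·x̄ = [-3, -21] + [6, 20] = [3, -1]

z = [3, -1]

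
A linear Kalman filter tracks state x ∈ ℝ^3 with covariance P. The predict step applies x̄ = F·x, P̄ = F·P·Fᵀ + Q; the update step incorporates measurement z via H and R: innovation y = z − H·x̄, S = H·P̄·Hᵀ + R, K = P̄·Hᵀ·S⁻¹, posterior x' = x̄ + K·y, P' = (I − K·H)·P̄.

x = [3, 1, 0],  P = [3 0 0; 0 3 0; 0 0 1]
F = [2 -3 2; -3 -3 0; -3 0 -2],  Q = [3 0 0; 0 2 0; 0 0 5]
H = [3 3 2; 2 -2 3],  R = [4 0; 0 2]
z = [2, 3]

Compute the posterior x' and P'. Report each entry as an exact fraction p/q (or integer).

x' = [704819/95287, -274367/95287, -557347/95287]
P' = [3227016/95287 -1235916/95287 -2968822/95287; -1235916/95287 497956/95287 1143922/95287; -2968822/95287 1143922/95287 2750126/95287]

x̄ = F·x = [3, -12, -9]
P̄ = F·P·Fᵀ + Q = [46 9 -22; 9 56 27; -22 27 36]
y = z − H·x̄ = [47, 0]
S = H·P̄·Hᵀ + R = [1288 5; 5 74]
K = P̄·Hᵀ·S⁻¹ = [8914/95287 9699/95287; 18491/95287 -17989/95287; 6388/95287 12445/95287]
x' = x̄ + K·y = [704819/95287, -274367/95287, -557347/95287]
P' = (I − K·H)·P̄ = [3227016/95287 -1235916/95287 -2968822/95287; -1235916/95287 497956/95287 1143922/95287; -2968822/95287 1143922/95287 2750126/95287]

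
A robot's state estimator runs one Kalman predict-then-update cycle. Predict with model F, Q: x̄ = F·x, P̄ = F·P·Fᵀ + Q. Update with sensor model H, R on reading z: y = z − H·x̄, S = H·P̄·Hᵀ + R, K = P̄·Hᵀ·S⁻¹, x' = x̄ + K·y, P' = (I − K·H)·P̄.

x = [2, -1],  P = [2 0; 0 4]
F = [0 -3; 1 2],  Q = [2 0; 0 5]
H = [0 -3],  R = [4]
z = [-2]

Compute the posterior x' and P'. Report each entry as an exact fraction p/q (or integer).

x' = [489/211, 138/211]
P' = [2834/211 -96/211; -96/211 92/211]

x̄ = F·x = [3, 0]
P̄ = F·P·Fᵀ + Q = [38 -24; -24 23]
y = z − H·x̄ = [-2]
S = H·P̄·Hᵀ + R = [211]
K = P̄·Hᵀ·S⁻¹ = [72/211; -69/211]
x' = x̄ + K·y = [489/211, 138/211]
P' = (I − K·H)·P̄ = [2834/211 -96/211; -96/211 92/211]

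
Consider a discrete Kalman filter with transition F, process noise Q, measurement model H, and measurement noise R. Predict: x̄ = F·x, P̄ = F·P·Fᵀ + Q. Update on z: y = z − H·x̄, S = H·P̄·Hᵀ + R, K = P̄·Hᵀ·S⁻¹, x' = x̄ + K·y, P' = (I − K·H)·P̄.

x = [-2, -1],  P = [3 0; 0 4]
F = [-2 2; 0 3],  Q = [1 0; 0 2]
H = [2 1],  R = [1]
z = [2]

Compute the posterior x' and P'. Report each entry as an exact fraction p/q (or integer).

x̄ = F·x = [2, -3]
P̄ = F·P·Fᵀ + Q = [29 24; 24 38]
y = z − H·x̄ = [1]
S = H·P̄·Hᵀ + R = [251]
K = P̄·Hᵀ·S⁻¹ = [82/251; 86/251]
x' = x̄ + K·y = [584/251, -667/251]
P' = (I − K·H)·P̄ = [555/251 -1028/251; -1028/251 2142/251]

x' = [584/251, -667/251]
P' = [555/251 -1028/251; -1028/251 2142/251]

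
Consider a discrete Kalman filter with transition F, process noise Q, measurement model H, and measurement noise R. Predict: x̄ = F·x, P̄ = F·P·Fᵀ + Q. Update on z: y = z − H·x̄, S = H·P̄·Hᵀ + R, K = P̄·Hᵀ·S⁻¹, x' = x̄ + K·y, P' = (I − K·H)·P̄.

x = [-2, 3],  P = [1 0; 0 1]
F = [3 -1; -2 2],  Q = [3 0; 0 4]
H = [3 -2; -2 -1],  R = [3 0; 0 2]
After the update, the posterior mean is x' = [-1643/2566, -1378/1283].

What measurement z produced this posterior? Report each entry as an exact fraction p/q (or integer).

x̄ = F·x = [-9, 10]
P̄ = F·P·Fᵀ + Q = [13 -8; -8 12]
S = H·P̄·Hᵀ + R = [264 -62; -62 34]
K = P̄·Hᵀ·S⁻¹ = [377/2566 -671/2566; -346/1283 -480/1283]
x' − x̄ = [21451/2566, -14208/1283] = K·y
y = (KᵀK)⁻¹·Kᵀ·(x' − x̄) = [48, -5]
z = y + H·x̄ = [48, -5] + [-47, 8] = [1, 3]

z = [1, 3]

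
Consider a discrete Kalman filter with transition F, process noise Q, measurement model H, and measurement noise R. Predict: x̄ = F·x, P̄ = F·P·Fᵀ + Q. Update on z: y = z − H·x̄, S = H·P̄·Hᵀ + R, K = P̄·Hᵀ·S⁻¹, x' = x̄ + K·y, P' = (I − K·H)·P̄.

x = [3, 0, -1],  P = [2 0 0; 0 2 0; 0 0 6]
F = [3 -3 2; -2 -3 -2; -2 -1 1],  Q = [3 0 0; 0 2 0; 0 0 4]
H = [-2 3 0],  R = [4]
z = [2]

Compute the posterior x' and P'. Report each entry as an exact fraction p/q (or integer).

x̄ = F·x = [7, -4, -7]
P̄ = F·P·Fᵀ + Q = [63 -18 6; -18 52 2; 6 2 20]
y = z − H·x̄ = [28]
S = H·P̄·Hᵀ + R = [940]
K = P̄·Hᵀ·S⁻¹ = [-9/47; 48/235; -3/470]
x' = x̄ + K·y = [77/47, 404/235, -1687/235]
P' = (I − K·H)·P̄ = [1341/47 882/47 228/47; 882/47 3004/235 758/235; 228/47 758/235 4691/235]

x' = [77/47, 404/235, -1687/235]
P' = [1341/47 882/47 228/47; 882/47 3004/235 758/235; 228/47 758/235 4691/235]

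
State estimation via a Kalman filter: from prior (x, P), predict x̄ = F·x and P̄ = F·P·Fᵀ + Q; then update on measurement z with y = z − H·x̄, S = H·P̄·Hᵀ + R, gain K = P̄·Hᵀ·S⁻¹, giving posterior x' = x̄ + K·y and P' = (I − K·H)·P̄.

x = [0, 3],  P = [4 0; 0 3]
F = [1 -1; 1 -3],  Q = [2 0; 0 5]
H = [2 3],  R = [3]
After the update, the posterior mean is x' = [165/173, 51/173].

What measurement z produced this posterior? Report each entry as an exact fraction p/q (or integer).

z = [3]

x̄ = F·x = [-3, -9]
P̄ = F·P·Fᵀ + Q = [9 13; 13 36]
S = H·P̄·Hᵀ + R = [519]
K = P̄·Hᵀ·S⁻¹ = [19/173; 134/519]
x' − x̄ = [684/173, 1608/173] = K·y
y = (KᵀK)⁻¹·Kᵀ·(x' − x̄) = [36]
z = y + H·x̄ = [36] + [-33] = [3]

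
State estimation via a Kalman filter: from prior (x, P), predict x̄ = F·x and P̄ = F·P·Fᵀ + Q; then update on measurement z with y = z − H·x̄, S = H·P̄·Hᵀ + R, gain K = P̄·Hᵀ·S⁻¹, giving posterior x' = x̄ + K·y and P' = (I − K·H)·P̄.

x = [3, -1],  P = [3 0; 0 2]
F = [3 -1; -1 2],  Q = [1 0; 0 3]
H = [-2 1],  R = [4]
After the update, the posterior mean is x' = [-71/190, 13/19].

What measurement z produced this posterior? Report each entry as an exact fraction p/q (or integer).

z = [2]

x̄ = F·x = [10, -5]
P̄ = F·P·Fᵀ + Q = [30 -13; -13 14]
S = H·P̄·Hᵀ + R = [190]
K = P̄·Hᵀ·S⁻¹ = [-73/190; 4/19]
x' − x̄ = [-1971/190, 108/19] = K·y
y = (KᵀK)⁻¹·Kᵀ·(x' − x̄) = [27]
z = y + H·x̄ = [27] + [-25] = [2]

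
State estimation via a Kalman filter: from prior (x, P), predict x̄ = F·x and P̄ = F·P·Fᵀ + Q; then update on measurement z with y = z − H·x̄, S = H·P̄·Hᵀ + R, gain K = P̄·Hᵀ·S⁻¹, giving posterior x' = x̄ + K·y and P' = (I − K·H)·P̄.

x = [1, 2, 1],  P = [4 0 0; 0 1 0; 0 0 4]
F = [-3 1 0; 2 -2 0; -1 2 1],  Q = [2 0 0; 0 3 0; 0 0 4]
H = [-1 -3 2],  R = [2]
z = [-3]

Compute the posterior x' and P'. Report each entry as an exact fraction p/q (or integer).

x̄ = F·x = [-1, -2, 4]
P̄ = F·P·Fᵀ + Q = [39 -26 14; -26 23 -12; 14 -12 16]
y = z − H·x̄ = [-18]
S = H·P̄·Hᵀ + R = [244]
K = P̄·Hᵀ·S⁻¹ = [67/244; -67/244; 27/122]
x' = x̄ + K·y = [-725/122, 359/122, 1/61]
P' = (I − K·H)·P̄ = [5027/244 -1855/244 -101/122; -1855/244 1123/244 345/122; -101/122 345/122 247/61]

x' = [-725/122, 359/122, 1/61]
P' = [5027/244 -1855/244 -101/122; -1855/244 1123/244 345/122; -101/122 345/122 247/61]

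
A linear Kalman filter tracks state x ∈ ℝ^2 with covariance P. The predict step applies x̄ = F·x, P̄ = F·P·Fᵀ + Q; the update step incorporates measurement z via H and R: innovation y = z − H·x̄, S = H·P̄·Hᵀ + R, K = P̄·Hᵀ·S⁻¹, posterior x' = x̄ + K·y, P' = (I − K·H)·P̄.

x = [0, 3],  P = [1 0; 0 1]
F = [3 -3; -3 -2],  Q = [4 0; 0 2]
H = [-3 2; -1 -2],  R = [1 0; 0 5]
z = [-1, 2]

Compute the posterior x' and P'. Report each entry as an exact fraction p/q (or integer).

x̄ = F·x = [-9, -6]
P̄ = F·P·Fᵀ + Q = [22 -3; -3 15]
y = z − H·x̄ = [-16, -19]
S = H·P̄·Hᵀ + R = [295 -6; -6 75]
K = P̄·Hᵀ·S⁻¹ = [-1832/7363 -5152/22089; 921/7363 -2577/7363]
x' = x̄ + K·y = [-12977/22089, -9951/7363]
P' = (I − K·H)·P̄ = [7814/22089 2991/7363; 2991/7363 4947/7363]

x' = [-12977/22089, -9951/7363]
P' = [7814/22089 2991/7363; 2991/7363 4947/7363]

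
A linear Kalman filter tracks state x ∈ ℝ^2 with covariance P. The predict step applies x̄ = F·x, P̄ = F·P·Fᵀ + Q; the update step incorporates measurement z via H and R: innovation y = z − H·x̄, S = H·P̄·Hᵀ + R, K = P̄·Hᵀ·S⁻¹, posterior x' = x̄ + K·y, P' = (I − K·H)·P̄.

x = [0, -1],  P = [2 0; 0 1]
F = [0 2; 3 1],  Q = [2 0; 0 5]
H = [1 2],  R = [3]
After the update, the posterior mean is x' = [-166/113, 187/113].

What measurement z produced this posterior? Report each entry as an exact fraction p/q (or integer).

z = [2]

x̄ = F·x = [-2, -1]
P̄ = F·P·Fᵀ + Q = [6 2; 2 24]
S = H·P̄·Hᵀ + R = [113]
K = P̄·Hᵀ·S⁻¹ = [10/113; 50/113]
x' − x̄ = [60/113, 300/113] = K·y
y = (KᵀK)⁻¹·Kᵀ·(x' − x̄) = [6]
z = y + H·x̄ = [6] + [-4] = [2]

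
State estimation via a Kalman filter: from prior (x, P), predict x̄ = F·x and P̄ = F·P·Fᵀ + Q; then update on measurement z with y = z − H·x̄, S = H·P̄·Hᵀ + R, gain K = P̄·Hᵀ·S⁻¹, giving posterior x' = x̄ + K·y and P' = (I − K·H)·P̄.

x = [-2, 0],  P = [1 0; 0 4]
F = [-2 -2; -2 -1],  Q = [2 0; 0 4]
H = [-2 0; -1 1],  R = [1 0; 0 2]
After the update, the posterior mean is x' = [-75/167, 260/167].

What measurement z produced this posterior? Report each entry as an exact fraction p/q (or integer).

z = [1, 2]

x̄ = F·x = [4, 4]
P̄ = F·P·Fᵀ + Q = [22 12; 12 12]
S = H·P̄·Hᵀ + R = [89 20; 20 12]
K = P̄·Hᵀ·S⁻¹ = [-82/167 -5/334; -72/167 120/167]
x' − x̄ = [-743/167, -408/167] = K·y
y = (KᵀK)⁻¹·Kᵀ·(x' − x̄) = [9, 2]
z = y + H·x̄ = [9, 2] + [-8, 0] = [1, 2]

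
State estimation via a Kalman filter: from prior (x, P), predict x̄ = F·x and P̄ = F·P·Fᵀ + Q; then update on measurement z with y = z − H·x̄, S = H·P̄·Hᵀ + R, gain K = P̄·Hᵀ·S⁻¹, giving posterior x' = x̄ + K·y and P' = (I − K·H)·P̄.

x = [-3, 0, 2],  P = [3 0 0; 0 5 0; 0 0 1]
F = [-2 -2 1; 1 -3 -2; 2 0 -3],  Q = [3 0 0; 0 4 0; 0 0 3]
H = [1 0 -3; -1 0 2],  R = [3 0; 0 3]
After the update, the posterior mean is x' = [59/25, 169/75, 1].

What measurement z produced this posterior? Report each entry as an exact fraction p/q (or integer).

x̄ = F·x = [8, -7, -12]
P̄ = F·P·Fᵀ + Q = [36 22 -15; 22 56 12; -15 12 24]
S = H·P̄·Hᵀ + R = [345 -255; -255 195]
K = P̄·Hᵀ·S⁻¹ = [-23/50 -47/50; -74/75 -32/25; -2/5 -1/5]
x' − x̄ = [-141/25, 694/75, 13] = K·y
y = (KᵀK)⁻¹·Kᵀ·(x' − x̄) = [-47, 29]
z = y + H·x̄ = [-47, 29] + [44, -32] = [-3, -3]

z = [-3, -3]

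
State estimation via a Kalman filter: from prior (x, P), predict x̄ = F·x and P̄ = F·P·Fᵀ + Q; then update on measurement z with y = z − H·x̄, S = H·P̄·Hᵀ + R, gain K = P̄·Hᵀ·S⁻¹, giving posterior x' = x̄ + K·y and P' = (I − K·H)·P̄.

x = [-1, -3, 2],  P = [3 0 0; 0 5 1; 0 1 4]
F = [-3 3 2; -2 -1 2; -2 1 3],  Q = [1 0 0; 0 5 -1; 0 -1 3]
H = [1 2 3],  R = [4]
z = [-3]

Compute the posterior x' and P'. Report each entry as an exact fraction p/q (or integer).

x̄ = F·x = [-2, 9, 5]
P̄ = F·P·Fᵀ + Q = [101 23 68; 23 34 29; 68 29 62]
y = z − H·x̄ = [-34]
S = H·P̄·Hᵀ + R = [1647]
K = P̄·Hᵀ·S⁻¹ = [13/61; 178/1647; 104/549]
x' = x̄ + K·y = [-564/61, 8771/1647, -791/549]
P' = (I − K·H)·P̄ = [1598/61 -911/61 92/61; -911/61 24314/1647 -2591/549; 92/61 -2591/549 530/183]

x' = [-564/61, 8771/1647, -791/549]
P' = [1598/61 -911/61 92/61; -911/61 24314/1647 -2591/549; 92/61 -2591/549 530/183]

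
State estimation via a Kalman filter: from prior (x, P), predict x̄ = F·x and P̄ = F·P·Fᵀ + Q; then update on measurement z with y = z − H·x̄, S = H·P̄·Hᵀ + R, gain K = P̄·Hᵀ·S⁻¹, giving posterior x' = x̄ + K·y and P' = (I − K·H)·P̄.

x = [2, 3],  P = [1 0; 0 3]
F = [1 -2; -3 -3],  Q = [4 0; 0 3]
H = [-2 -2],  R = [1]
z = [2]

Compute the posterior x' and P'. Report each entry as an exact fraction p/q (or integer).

x̄ = F·x = [-4, -15]
P̄ = F·P·Fᵀ + Q = [17 15; 15 39]
y = z − H·x̄ = [-36]
S = H·P̄·Hᵀ + R = [345]
K = P̄·Hᵀ·S⁻¹ = [-64/345; -36/115]
x' = x̄ + K·y = [308/115, -429/115]
P' = (I − K·H)·P̄ = [1769/345 -579/115; -579/115 597/115]

x' = [308/115, -429/115]
P' = [1769/345 -579/115; -579/115 597/115]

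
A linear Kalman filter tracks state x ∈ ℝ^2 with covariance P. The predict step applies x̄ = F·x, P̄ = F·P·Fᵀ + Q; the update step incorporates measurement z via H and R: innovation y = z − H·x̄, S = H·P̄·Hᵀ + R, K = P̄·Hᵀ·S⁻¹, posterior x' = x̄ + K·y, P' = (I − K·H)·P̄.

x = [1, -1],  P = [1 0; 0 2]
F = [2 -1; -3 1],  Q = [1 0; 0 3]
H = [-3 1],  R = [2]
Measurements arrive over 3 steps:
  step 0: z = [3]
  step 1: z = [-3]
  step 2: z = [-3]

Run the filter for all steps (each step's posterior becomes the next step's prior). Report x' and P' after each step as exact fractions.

step 0: x̄ = F·x = [3, -4]
step 0: P̄ = F·P·Fᵀ + Q = [7 -8; -8 14]
step 0: y = z − H·x̄ = [16]
step 0: S = H·P̄·Hᵀ + R = [127]
step 0: K = P̄·Hᵀ·S⁻¹ = [-29/127; 38/127]
step 0: x' = x̄ + K·y = [-83/127, 100/127]
step 0: P' = (I − K·H)·P̄ = [48/127 86/127; 86/127 334/127]
step 1: x̄ = F·x = [-266/127, 349/127]
step 1: P̄ = F·P·Fᵀ + Q = [309/127 -192/127; -192/127 631/127]
step 1: y = z − H·x̄ = [-1528/127]
step 1: S = H·P̄·Hᵀ + R = [4818/127]
step 1: K = P̄·Hᵀ·S⁻¹ = [-373/1606; 1207/4818]
step 1: x' = x̄ + K·y = [562/803, -641/2409]
step 1: P' = (I − K·H)·P̄ = [621/1606 1117/1606; 1117/1606 12467/4818]
step 2: x̄ = F·x = [4013/2409, -5699/2409]
step 2: P̄ = F·P·Fᵀ + Q = [11333/4818 -3445/2409; -3445/2409 11791/2409]
step 2: y = z − H·x̄ = [10511/2409]
step 2: S = H·P̄·Hᵀ + R = [176555/4818]
step 2: K = P̄·Hᵀ·S⁻¹ = [-40889/176555; 44252/176555]
step 2: x' = x̄ + K·y = [115704/176555, -224597/176555]
step 2: P' = (I − K·H)·P̄ = [68283/176555 123071/176555; 123071/176555 457717/176555]

step 0: x' = [-83/127, 100/127], P' = [48/127 86/127; 86/127 334/127]
step 1: x' = [562/803, -641/2409], P' = [621/1606 1117/1606; 1117/1606 12467/4818]
step 2: x' = [115704/176555, -224597/176555], P' = [68283/176555 123071/176555; 123071/176555 457717/176555]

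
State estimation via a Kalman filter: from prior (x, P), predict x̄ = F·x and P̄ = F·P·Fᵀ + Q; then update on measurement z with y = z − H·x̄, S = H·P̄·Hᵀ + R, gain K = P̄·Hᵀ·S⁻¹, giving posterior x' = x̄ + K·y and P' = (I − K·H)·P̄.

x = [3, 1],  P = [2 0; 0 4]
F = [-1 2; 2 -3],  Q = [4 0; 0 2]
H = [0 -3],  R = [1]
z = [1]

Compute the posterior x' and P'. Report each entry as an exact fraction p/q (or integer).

x' = [85/83, -27/83]
P' = [2074/415 -28/415; -28/415 46/415]

x̄ = F·x = [-1, 3]
P̄ = F·P·Fᵀ + Q = [22 -28; -28 46]
y = z − H·x̄ = [10]
S = H·P̄·Hᵀ + R = [415]
K = P̄·Hᵀ·S⁻¹ = [84/415; -138/415]
x' = x̄ + K·y = [85/83, -27/83]
P' = (I − K·H)·P̄ = [2074/415 -28/415; -28/415 46/415]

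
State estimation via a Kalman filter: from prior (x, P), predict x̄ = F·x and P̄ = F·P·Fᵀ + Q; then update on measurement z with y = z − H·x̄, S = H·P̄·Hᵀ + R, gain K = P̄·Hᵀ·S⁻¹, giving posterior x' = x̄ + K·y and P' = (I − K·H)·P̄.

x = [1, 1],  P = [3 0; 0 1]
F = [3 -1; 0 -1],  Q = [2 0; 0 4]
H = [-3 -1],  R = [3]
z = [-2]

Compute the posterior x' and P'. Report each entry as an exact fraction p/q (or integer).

x' = [295/284, -77/71]
P' = [239/284 -111/71; -111/71 339/71]

x̄ = F·x = [2, -1]
P̄ = F·P·Fᵀ + Q = [30 1; 1 5]
y = z − H·x̄ = [3]
S = H·P̄·Hᵀ + R = [284]
K = P̄·Hᵀ·S⁻¹ = [-91/284; -2/71]
x' = x̄ + K·y = [295/284, -77/71]
P' = (I − K·H)·P̄ = [239/284 -111/71; -111/71 339/71]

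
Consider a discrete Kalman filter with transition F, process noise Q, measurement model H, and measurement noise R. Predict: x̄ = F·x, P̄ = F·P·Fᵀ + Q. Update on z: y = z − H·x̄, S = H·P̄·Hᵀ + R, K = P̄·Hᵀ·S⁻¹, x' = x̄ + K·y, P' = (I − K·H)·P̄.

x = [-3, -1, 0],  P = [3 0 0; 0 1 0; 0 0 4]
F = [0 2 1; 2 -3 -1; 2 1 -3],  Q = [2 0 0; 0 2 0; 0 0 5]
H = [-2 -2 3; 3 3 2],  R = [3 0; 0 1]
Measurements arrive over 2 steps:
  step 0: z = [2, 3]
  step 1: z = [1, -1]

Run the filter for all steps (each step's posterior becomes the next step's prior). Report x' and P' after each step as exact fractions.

step 0: x̄ = F·x = [-2, -3, -7]
step 0: P̄ = F·P·Fᵀ + Q = [10 -10 -10; -10 27 21; -10 21 54]
step 0: y = z − H·x̄ = [13, 32]
step 0: S = H·P̄·Hᵀ + R = [425 277; 277 502]
step 0: K = P̄·Hᵀ·S⁻¹ = [-9520/136621 -190/136621; -11203/136621 31492/136621; 31223/136621 21145/136621]
step 0: x' = x̄ + K·y = [-403082/136621, 452242/136621, 126192/136621]
step 0: P' = (I − K·H)·P̄ = [1076810/136621 -1072460/136621 -6620/136621; -1072460/136621 1084898/136621 -2911/136621; -6620/136621 -2911/136621 24869/136621]
step 1: x̄ = F·x = [1030676/136621, -2289082/136621, -732498/136621]
step 1: P̄ = F·P·Fᵀ + Q = [4626059/136621 -10822782/136621 -2193336/136621; -10822782/136621 27247967/136621 5446665/136621; -2193336/136621 5446665/136621 2106130/136621]
step 1: y = z − H·x̄ = [-182697/136621, 5103593/136621]
step 1: S = H·P̄·Hᵀ + R = [21238933/136621 -32467347/136621; -32467347/136621 139657247/136621]
step 1: K = P̄·Hᵀ·S⁻¹ = [482295379/13995229802 -2190414927/13995229802; -1289221465/6997614901 2715083490/6997614901; 3127987653/13995229802 2127367355/13995229802]
step 1: x' = x̄ + K·y = [11555497559/6997614901, -14096634667/6997614901, 125402909/6997614901]
step 1: P' = (I − K·H)·P̄ = [84980705729/13995229802 -42854391982/6997614901 -3090111/13995229802; -42854391982/6997614901 44075975002/6997614901 -474832785/6997614901; -3090111/13995229802 -474832785/6997614901 2492817199/13995229802]

step 0: x' = [-403082/136621, 452242/136621, 126192/136621], P' = [1076810/136621 -1072460/136621 -6620/136621; -1072460/136621 1084898/136621 -2911/136621; -6620/136621 -2911/136621 24869/136621]
step 1: x' = [11555497559/6997614901, -14096634667/6997614901, 125402909/6997614901], P' = [84980705729/13995229802 -42854391982/6997614901 -3090111/13995229802; -42854391982/6997614901 44075975002/6997614901 -474832785/6997614901; -3090111/13995229802 -474832785/6997614901 2492817199/13995229802]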